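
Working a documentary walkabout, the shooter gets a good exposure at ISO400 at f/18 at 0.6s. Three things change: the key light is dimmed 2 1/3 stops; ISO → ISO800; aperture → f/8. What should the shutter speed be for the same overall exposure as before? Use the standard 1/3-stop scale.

Scene light: 2 1/3 stops darker.
ISO: 400 → 500 → 640 → 800 — 1 stop raised (brighter).
Aperture: f/18 → f/16 → f/14 → f/13 → f/11 → f/10 → f/9 → f/8 — 2 1/3 stops opened up (brighter).
Net so far: 1 stop brighter. Shutter speed: 0.6 → 0.5 → 0.4 → 0.3.

0.3 s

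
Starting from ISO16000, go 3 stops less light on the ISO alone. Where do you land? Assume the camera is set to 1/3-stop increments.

ISO 2000

ISO: 16000 → 12800 → 10000 → 8000 → 6400 → 5000 → 4000 → 3200 → 2500 → 2000 — 3 stops lower (darker).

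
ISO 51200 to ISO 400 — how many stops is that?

51200 → 25600 → 12800 → 6400 → 3200 → 1600 → 800 → 400 — count the steps: 7 stops.

7 stops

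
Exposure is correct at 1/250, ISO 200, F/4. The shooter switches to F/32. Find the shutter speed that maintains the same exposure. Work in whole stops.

1/4s

Aperture: f/4 → f/5.6 → f/8 → f/11 → f/16 → f/22 → f/32 — 6 stops stopped down (darker).
Need 6 stops brighter from the shutter speed: 1/250 → 1/125 → 1/60 → 1/30 → 1/15 → 1/8 → 1/4.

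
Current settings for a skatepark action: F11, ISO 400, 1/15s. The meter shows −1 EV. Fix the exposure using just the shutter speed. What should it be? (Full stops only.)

1/8s

Underexposed by 1 stop → need 1 stop brighter.
Shutter speed: 1/15 → 1/8.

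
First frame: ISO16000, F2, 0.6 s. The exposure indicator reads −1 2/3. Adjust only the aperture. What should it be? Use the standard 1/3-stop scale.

f/1.1

Underexposed by 1 2/3 stops → need 1 2/3 stops brighter.
Aperture: f/2 → f/1.8 → f/1.6 → f/1.4 → f/1.2 → f/1.1.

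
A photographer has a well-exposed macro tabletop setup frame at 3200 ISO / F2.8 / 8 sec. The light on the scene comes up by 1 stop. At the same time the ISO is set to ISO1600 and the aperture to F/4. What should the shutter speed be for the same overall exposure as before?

Scene light: 1 stop brighter.
ISO: 3200 → 1600 — 1 stop dropped (darker).
Aperture: f/2.8 → f/4 — 1 stop narrower (darker).
Net so far: 1 stop darker. Shutter speed: 8 → 15.

15 s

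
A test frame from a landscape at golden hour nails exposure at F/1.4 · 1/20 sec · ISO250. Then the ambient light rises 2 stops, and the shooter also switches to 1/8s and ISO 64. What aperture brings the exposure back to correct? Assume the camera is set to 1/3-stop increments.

Scene light: 2 stops brighter.
Shutter speed: 1/20 → 1/15 → 1/13 → 1/10 → 1/8 — 1 1/3 stops longer (brighter).
ISO: 250 → 200 → 160 → 125 → 100 → 80 → 64 — 2 stops lower (darker).
Net so far: 1 1/3 stops brighter. Aperture: f/1.4 → f/1.6 → f/1.8 → f/2 → f/2.2.

f/2.2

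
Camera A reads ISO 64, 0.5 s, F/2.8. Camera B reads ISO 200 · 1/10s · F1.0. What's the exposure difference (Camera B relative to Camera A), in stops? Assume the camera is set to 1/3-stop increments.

2 1/3 stops brighter

Aperture: f/2.8 → f/2.5 → f/2.2 → f/2 → f/1.8 → f/1.6 → f/1.4 → f/1.2 → f/1.1 → f/1.0 — 3 stops opened up (brighter).
Shutter speed: 0.5 → 0.4 → 0.3 → 1/4 → 1/5 → 1/6 → 1/8 → 1/10 — 2 1/3 stops shorter (darker).
ISO: 64 → 80 → 100 → 125 → 160 → 200 — 1 2/3 stops raised (brighter).
Net: +3 −2 1/3 +1 2/3 = +2 1/3 stops.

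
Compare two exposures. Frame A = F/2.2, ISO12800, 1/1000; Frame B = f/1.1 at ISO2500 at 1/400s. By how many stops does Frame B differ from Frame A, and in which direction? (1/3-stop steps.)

1 stop brighter

Aperture: f/2.2 → f/2 → f/1.8 → f/1.6 → f/1.4 → f/1.2 → f/1.1 — 2 stops opened up (brighter).
Shutter speed: 1/1000 → 1/800 → 1/640 → 1/500 → 1/400 — 1 1/3 stops longer (brighter).
ISO: 12800 → 10000 → 8000 → 6400 → 5000 → 4000 → 3200 → 2500 — 2 1/3 stops lower (darker).
Net: +2 +1 1/3 −2 1/3 = +1 stop.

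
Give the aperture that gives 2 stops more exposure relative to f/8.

f/4

Aperture: f/8 → f/5.6 → f/4 — 2 stops opened up (brighter).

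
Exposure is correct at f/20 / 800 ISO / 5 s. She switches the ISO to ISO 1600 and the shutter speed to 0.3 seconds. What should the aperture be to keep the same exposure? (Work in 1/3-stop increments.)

ISO: 800 → 1000 → 1250 → 1600 — 1 stop higher (brighter).
Shutter speed: 5 → 4 → 3.2 → 2.5 → 2 → 1.6 → 1.3 → 1 → 0.8 → 0.6 → 0.5 → 0.4 → 0.3 — 4 stops faster (darker).
Net change so far: 3 stops darker. Offset with the aperture: f/20 → f/18 → f/16 → f/14 → f/13 → f/11 → f/10 → f/9 → f/8 → f/7.1.

f/7.1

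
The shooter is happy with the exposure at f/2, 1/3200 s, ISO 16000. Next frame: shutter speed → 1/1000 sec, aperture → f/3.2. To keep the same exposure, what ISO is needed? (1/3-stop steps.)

ISO 12800

Shutter speed: 1/3200 → 1/2500 → 1/2000 → 1/1600 → 1/1250 → 1/1000 — 1 2/3 stops longer (brighter).
Aperture: f/2 → f/2.2 → f/2.5 → f/2.8 → f/3.2 — 1 1/3 stops smaller aperture (darker).
Net change so far: 1/3 stop brighter. Offset with the ISO: 16000 → 12800.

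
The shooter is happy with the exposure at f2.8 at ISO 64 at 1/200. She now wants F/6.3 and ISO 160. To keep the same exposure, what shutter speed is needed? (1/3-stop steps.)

Aperture: f/2.8 → f/3.2 → f/3.5 → f/4 → f/4.5 → f/5 → f/5.6 → f/6.3 — 2 1/3 stops smaller aperture (darker).
ISO: 64 → 80 → 100 → 125 → 160 — 1 1/3 stops higher (brighter).
Net change so far: 1 stop darker. Offset with the shutter speed: 1/200 → 1/160 → 1/125 → 1/100.

1/100s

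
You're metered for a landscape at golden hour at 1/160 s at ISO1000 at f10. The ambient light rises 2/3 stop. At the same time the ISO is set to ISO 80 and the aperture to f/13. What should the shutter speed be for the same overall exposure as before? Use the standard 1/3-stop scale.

1/13s

Scene light: 2/3 stop brighter.
ISO: 1000 → 800 → 640 → 500 → 400 → 320 → 250 → 200 → 160 → 125 → 100 → 80 — 3 2/3 stops dropped (darker).
Aperture: f/10 → f/11 → f/13 — 2/3 stop stopped down (darker).
Net so far: 3 2/3 stops darker. Shutter speed: 1/160 → 1/125 → 1/100 → 1/80 → 1/60 → 1/50 → 1/40 → 1/30 → 1/25 → 1/20 → 1/15 → 1/13.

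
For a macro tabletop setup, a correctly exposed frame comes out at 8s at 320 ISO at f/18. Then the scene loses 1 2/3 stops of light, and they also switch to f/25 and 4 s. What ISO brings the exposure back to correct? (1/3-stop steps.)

Scene light: 1 2/3 stops darker.
Aperture: f/18 → f/20 → f/22 → f/25 — 1 stop stopped down (darker).
Shutter speed: 8 → 6 → 5 → 4 — 1 stop shorter (darker).
Net so far: 3 2/3 stops darker. ISO: 320 → 400 → 500 → 640 → 800 → 1000 → 1250 → 1600 → 2000 → 2500 → 3200 → 4000.

ISO 4000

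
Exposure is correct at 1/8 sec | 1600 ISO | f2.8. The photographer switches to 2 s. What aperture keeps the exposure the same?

Shutter speed: 1/8 → 1/4 → 1/2 → 1 → 2 — 4 stops slower (brighter).
Need 4 stops darker from the aperture: f/2.8 → f/4 → f/5.6 → f/8 → f/11.

f/11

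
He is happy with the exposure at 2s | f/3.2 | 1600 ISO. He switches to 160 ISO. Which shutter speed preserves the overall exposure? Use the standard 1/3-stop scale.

ISO: 1600 → 1250 → 1000 → 800 → 640 → 500 → 400 → 320 → 250 → 200 → 160 — 3 1/3 stops lower (darker).
Need 3 1/3 stops brighter from the shutter speed: 2 → 2.5 → 3.2 → 4 → 5 → 6 → 8 → 10 → 13 → 15 → 20.

20 s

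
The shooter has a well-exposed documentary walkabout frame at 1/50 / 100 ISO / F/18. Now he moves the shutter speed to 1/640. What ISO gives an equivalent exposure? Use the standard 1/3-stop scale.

ISO 1250

Shutter speed: 1/50 → 1/60 → 1/80 → 1/100 → 1/125 → 1/160 → 1/200 → 1/250 → 1/320 → 1/400 → 1/500 → 1/640 — 3 2/3 stops faster (darker).
Need 3 2/3 stops brighter from the ISO: 100 → 125 → 160 → 200 → 250 → 320 → 400 → 500 → 640 → 800 → 1000 → 1250.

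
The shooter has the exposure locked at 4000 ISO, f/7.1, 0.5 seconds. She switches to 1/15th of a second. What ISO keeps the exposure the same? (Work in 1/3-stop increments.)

ISO 32000

Shutter speed: 0.5 → 0.4 → 0.3 → 1/4 → 1/5 → 1/6 → 1/8 → 1/10 → 1/13 → 1/15 — 3 stops faster (darker).
Need 3 stops brighter from the ISO: 4000 → 5000 → 6400 → 8000 → 10000 → 12800 → 16000 → 20000 → 25600 → 32000.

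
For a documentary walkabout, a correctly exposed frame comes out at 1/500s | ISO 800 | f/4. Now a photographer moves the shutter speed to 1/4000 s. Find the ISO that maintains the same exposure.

ISO 6400

Shutter speed: 1/500 → 1/1000 → 1/2000 → 1/4000 — 3 stops faster (darker).
Need 3 stops brighter from the ISO: 800 → 1600 → 3200 → 6400.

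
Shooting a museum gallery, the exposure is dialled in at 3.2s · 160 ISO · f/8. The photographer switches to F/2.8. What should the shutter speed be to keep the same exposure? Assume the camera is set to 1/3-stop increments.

0.4 s

Aperture: f/8 → f/7.1 → f/6.3 → f/5.6 → f/5 → f/4.5 → f/4 → f/3.5 → f/3.2 → f/2.8 — 3 stops larger aperture (brighter).
Need 3 stops darker from the shutter speed: 3.2 → 2.5 → 2 → 1.6 → 1.3 → 1 → 0.8 → 0.6 → 0.5 → 0.4.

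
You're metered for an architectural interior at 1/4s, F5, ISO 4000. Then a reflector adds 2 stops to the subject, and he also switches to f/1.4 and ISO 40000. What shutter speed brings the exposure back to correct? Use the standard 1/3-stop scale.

Scene light: 2 stops brighter.
Aperture: f/5 → f/4.5 → f/4 → f/3.5 → f/3.2 → f/2.8 → f/2.5 → f/2.2 → f/2 → f/1.8 → f/1.6 → f/1.4 — 3 2/3 stops opened up (brighter).
ISO: 4000 → 5000 → 6400 → 8000 → 10000 → 12800 → 16000 → 20000 → 25600 → 32000 → 40000 — 3 1/3 stops raised (brighter).
Net so far: 9 stops brighter. Shutter speed: 1/4 → 1/5 → 1/6 → 1/8 → 1/10 → 1/13 → 1/15 → 1/20 → 1/25 → 1/30 → 1/40 → 1/50 → 1/60 → 1/80 → 1/100 → 1/125 → 1/160 → 1/200 → 1/250 → 1/320 → 1/400 → 1/500 → 1/640 → 1/800 → 1/1000 → 1/1250 → 1/1600 → 1/2000.

1/2000s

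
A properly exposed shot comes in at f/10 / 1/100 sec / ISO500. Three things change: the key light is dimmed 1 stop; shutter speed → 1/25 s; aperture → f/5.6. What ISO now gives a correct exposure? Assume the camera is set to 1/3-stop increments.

Scene light: 1 stop darker.
Shutter speed: 1/100 → 1/80 → 1/60 → 1/50 → 1/40 → 1/30 → 1/25 — 2 stops longer (brighter).
Aperture: f/10 → f/9 → f/8 → f/7.1 → f/6.3 → f/5.6 — 1 2/3 stops wider (brighter).
Net so far: 2 2/3 stops brighter. ISO: 500 → 400 → 320 → 250 → 200 → 160 → 125 → 100 → 80.

ISO 80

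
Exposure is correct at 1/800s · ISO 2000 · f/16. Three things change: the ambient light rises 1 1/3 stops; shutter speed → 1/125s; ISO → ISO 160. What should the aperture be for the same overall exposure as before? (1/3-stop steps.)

Scene light: 1 1/3 stops brighter.
Shutter speed: 1/800 → 1/640 → 1/500 → 1/400 → 1/320 → 1/250 → 1/200 → 1/160 → 1/125 — 2 2/3 stops longer (brighter).
ISO: 2000 → 1600 → 1250 → 1000 → 800 → 640 → 500 → 400 → 320 → 250 → 200 → 160 — 3 2/3 stops lower (darker).
Net so far: 1/3 stop brighter. Aperture: f/16 → f/18.

f/18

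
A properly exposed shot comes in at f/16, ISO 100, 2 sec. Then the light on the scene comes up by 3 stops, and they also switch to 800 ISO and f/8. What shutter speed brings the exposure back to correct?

1/125s

Scene light: 3 stops brighter.
ISO: 100 → 200 → 400 → 800 — 3 stops raised (brighter).
Aperture: f/16 → f/11 → f/8 — 2 stops larger aperture (brighter).
Net so far: 8 stops brighter. Shutter speed: 2 → 1 → 1/2 → 1/4 → 1/8 → 1/15 → 1/30 → 1/60 → 1/125.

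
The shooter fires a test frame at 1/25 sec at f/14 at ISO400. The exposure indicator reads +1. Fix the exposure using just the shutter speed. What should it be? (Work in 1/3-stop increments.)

Overexposed by 1 stop → need 1 stop darker.
Shutter speed: 1/25 → 1/30 → 1/40 → 1/50.

1/50s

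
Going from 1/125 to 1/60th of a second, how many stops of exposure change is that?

1 stop

1/125 → 1/60 — count the steps: 1 stop.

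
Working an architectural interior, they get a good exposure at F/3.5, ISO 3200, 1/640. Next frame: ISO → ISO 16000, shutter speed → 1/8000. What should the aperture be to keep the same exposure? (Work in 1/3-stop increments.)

f/2.2

ISO: 3200 → 4000 → 5000 → 6400 → 8000 → 10000 → 12800 → 16000 — 2 1/3 stops higher (brighter).
Shutter speed: 1/640 → 1/800 → 1/1000 → 1/1250 → 1/1600 → 1/2000 → 1/2500 → 1/3200 → 1/4000 → 1/5000 → 1/6400 → 1/8000 — 3 2/3 stops shorter (darker).
Net change so far: 1 1/3 stops darker. Offset with the aperture: f/3.5 → f/3.2 → f/2.8 → f/2.5 → f/2.2.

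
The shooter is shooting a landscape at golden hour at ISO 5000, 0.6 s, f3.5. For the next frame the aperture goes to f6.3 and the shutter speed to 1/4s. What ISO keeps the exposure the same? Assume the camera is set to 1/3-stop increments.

ISO 40000

Aperture: f/3.5 → f/4 → f/4.5 → f/5 → f/5.6 → f/6.3 — 1 2/3 stops smaller aperture (darker).
Shutter speed: 0.6 → 0.5 → 0.4 → 0.3 → 1/4 — 1 1/3 stops faster (darker).
Net change so far: 3 stops darker. Offset with the ISO: 5000 → 6400 → 8000 → 10000 → 12800 → 16000 → 20000 → 25600 → 32000 → 40000.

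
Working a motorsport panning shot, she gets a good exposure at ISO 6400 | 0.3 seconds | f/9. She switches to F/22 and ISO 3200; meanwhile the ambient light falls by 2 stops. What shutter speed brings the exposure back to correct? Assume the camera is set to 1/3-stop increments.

Scene light: 2 stops darker.
Aperture: f/9 → f/10 → f/11 → f/13 → f/14 → f/16 → f/18 → f/20 → f/22 — 2 2/3 stops narrower (darker).
ISO: 6400 → 5000 → 4000 → 3200 — 1 stop lower (darker).
Net so far: 5 2/3 stops darker. Shutter speed: 0.3 → 0.4 → 0.5 → 0.6 → 0.8 → 1 → 1.3 → 1.6 → 2 → 2.5 → 3.2 → 4 → 5 → 6 → 8 → 10 → 13 → 15.

15 s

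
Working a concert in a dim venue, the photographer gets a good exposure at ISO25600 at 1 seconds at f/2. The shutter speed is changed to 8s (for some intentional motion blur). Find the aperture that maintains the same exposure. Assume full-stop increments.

Shutter speed: 1 → 2 → 4 → 8 — 3 stops slower (brighter).
Need 3 stops darker from the aperture: f/2 → f/2.8 → f/4 → f/5.6.

f/5.6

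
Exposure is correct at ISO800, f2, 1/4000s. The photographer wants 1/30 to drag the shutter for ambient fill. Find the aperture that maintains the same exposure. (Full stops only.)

f/22

Shutter speed: 1/4000 → 1/2000 → 1/1000 → 1/500 → 1/250 → 1/125 → 1/60 → 1/30 — 7 stops slower (brighter).
Need 7 stops darker from the aperture: f/2 → f/2.8 → f/4 → f/5.6 → f/8 → f/11 → f/16 → f/22.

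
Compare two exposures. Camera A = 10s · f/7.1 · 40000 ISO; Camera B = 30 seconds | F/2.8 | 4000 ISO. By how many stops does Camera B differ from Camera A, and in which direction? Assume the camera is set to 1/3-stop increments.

Aperture: f/7.1 → f/6.3 → f/5.6 → f/5 → f/4.5 → f/4 → f/3.5 → f/3.2 → f/2.8 — 2 2/3 stops wider (brighter).
Shutter speed: 10 → 13 → 15 → 20 → 25 → 30 — 1 2/3 stops longer (brighter).
ISO: 40000 → 32000 → 25600 → 20000 → 16000 → 12800 → 10000 → 8000 → 6400 → 5000 → 4000 — 3 1/3 stops dropped (darker).
Net: +2 2/3 +1 2/3 −3 1/3 = +1 stop.

1 stop brighter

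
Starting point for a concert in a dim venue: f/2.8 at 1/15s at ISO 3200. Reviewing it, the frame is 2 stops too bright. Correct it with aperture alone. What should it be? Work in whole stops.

f/5.6

Overexposed by 2 stops → need 2 stops darker.
Aperture: f/2.8 → f/4 → f/5.6.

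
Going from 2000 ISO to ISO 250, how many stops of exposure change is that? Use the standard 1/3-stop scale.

3 stops

2000 → 1600 → 1250 → 1000 → 800 → 640 → 500 → 400 → 320 → 250 — count the steps: 9 third-stops = 3 stops.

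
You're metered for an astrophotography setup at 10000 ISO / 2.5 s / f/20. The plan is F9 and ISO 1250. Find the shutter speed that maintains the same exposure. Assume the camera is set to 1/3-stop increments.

Aperture: f/20 → f/18 → f/16 → f/14 → f/13 → f/11 → f/10 → f/9 — 2 1/3 stops wider (brighter).
ISO: 10000 → 8000 → 6400 → 5000 → 4000 → 3200 → 2500 → 2000 → 1600 → 1250 — 3 stops dropped (darker).
Net change so far: 2/3 stop darker. Offset with the shutter speed: 2.5 → 3.2 → 4.

4 s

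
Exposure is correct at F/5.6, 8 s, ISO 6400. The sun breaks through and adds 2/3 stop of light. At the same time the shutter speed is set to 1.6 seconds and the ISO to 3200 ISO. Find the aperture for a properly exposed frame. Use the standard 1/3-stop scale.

f/2.2

Scene light: 2/3 stop brighter.
Shutter speed: 8 → 6 → 5 → 4 → 3.2 → 2.5 → 2 → 1.6 — 2 1/3 stops faster (darker).
ISO: 6400 → 5000 → 4000 → 3200 — 1 stop lower (darker).
Net so far: 2 2/3 stops darker. Aperture: f/5.6 → f/5 → f/4.5 → f/4 → f/3.5 → f/3.2 → f/2.8 → f/2.5 → f/2.2.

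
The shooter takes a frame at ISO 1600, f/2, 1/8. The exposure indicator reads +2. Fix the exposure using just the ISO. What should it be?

Overexposed by 2 stops → need 2 stops darker.
ISO: 1600 → 800 → 400.

ISO 400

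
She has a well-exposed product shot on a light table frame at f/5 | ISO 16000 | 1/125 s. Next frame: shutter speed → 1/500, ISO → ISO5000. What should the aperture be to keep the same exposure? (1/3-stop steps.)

f/1.4

Shutter speed: 1/125 → 1/160 → 1/200 → 1/250 → 1/320 → 1/400 → 1/500 — 2 stops faster (darker).
ISO: 16000 → 12800 → 10000 → 8000 → 6400 → 5000 — 1 2/3 stops lower (darker).
Net change so far: 3 2/3 stops darker. Offset with the aperture: f/5 → f/4.5 → f/4 → f/3.5 → f/3.2 → f/2.8 → f/2.5 → f/2.2 → f/2 → f/1.8 → f/1.6 → f/1.4.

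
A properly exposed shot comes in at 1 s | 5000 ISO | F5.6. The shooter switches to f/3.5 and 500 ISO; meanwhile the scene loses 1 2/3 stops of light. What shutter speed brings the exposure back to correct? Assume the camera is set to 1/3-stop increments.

Scene light: 1 2/3 stops darker.
Aperture: f/5.6 → f/5 → f/4.5 → f/4 → f/3.5 — 1 1/3 stops opened up (brighter).
ISO: 5000 → 4000 → 3200 → 2500 → 2000 → 1600 → 1250 → 1000 → 800 → 640 → 500 — 3 1/3 stops dropped (darker).
Net so far: 3 2/3 stops darker. Shutter speed: 1 → 1.3 → 1.6 → 2 → 2.5 → 3.2 → 4 → 5 → 6 → 8 → 10 → 13.

13 s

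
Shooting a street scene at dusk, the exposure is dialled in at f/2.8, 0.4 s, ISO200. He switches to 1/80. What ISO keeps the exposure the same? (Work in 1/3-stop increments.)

Shutter speed: 0.4 → 0.3 → 1/4 → 1/5 → 1/6 → 1/8 → 1/10 → 1/13 → 1/15 → 1/20 → 1/25 → 1/30 → 1/40 → 1/50 → 1/60 → 1/80 — 5 stops faster (darker).
Need 5 stops brighter from the ISO: 200 → 250 → 320 → 400 → 500 → 640 → 800 → 1000 → 1250 → 1600 → 2000 → 2500 → 3200 → 4000 → 5000 → 6400.

ISO 6400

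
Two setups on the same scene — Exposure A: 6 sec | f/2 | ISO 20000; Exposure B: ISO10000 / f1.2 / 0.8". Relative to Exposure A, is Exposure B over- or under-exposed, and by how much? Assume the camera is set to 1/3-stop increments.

Aperture: f/2 → f/1.8 → f/1.6 → f/1.4 → f/1.2 — 1 1/3 stops wider (brighter).
Shutter speed: 6 → 5 → 4 → 3.2 → 2.5 → 2 → 1.6 → 1.3 → 1 → 0.8 — 3 stops faster (darker).
ISO: 20000 → 16000 → 12800 → 10000 — 1 stop dropped (darker).
Net: +1 1/3 −3 −1 = −2 2/3 stops.

2 2/3 stops darker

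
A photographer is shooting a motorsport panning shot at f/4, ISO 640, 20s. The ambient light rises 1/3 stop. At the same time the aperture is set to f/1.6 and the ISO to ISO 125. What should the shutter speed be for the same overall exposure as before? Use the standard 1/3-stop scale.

Scene light: 1/3 stop brighter.
Aperture: f/4 → f/3.5 → f/3.2 → f/2.8 → f/2.5 → f/2.2 → f/2 → f/1.8 → f/1.6 — 2 2/3 stops larger aperture (brighter).
ISO: 640 → 500 → 400 → 320 → 250 → 200 → 160 → 125 — 2 1/3 stops dropped (darker).
Net so far: 2/3 stop brighter. Shutter speed: 20 → 15 → 13.

13 s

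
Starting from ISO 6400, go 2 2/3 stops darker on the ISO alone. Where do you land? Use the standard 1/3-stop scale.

ISO: 6400 → 5000 → 4000 → 3200 → 2500 → 2000 → 1600 → 1250 → 1000 — 2 2/3 stops lower (darker).

ISO 1000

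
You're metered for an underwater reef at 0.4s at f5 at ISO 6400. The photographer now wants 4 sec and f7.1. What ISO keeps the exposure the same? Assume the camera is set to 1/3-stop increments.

Shutter speed: 0.4 → 0.5 → 0.6 → 0.8 → 1 → 1.3 → 1.6 → 2 → 2.5 → 3.2 → 4 — 3 1/3 stops slower (brighter).
Aperture: f/5 → f/5.6 → f/6.3 → f/7.1 — 1 stop narrower (darker).
Net change so far: 2 1/3 stops brighter. Offset with the ISO: 6400 → 5000 → 4000 → 3200 → 2500 → 2000 → 1600 → 1250.

ISO 1250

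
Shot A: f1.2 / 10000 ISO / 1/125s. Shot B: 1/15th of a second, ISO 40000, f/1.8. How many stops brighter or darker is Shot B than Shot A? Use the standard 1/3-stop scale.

4 stops brighter

Aperture: f/1.2 → f/1.4 → f/1.6 → f/1.8 — 1 stop smaller aperture (darker).
Shutter speed: 1/125 → 1/100 → 1/80 → 1/60 → 1/50 → 1/40 → 1/30 → 1/25 → 1/20 → 1/15 — 3 stops slower (brighter).
ISO: 10000 → 12800 → 16000 → 20000 → 25600 → 32000 → 40000 — 2 stops raised (brighter).
Net: −1 +3 +2 = +4 stops.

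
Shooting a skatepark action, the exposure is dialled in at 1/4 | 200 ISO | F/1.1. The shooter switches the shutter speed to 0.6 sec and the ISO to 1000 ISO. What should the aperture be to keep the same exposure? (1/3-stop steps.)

f/4

Shutter speed: 1/4 → 0.3 → 0.4 → 0.5 → 0.6 — 1 1/3 stops longer (brighter).
ISO: 200 → 250 → 320 → 400 → 500 → 640 → 800 → 1000 — 2 1/3 stops higher (brighter).
Net change so far: 3 2/3 stops brighter. Offset with the aperture: f/1.1 → f/1.2 → f/1.4 → f/1.6 → f/1.8 → f/2 → f/2.2 → f/2.5 → f/2.8 → f/3.2 → f/3.5 → f/4.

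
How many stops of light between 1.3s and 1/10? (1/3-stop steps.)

3 2/3 stops

1.3 → 1 → 0.8 → 0.6 → 0.5 → 0.4 → 0.3 → 1/4 → 1/5 → 1/6 → 1/8 → 1/10 — count the steps: 11 third-stops = 3 2/3 stops.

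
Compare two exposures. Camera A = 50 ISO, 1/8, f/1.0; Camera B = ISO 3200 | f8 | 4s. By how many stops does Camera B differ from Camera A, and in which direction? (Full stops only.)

5 stops brighter

Aperture: f/1.0 → f/1.4 → f/2 → f/2.8 → f/4 → f/5.6 → f/8 — 6 stops narrower (darker).
Shutter speed: 1/8 → 1/4 → 1/2 → 1 → 2 → 4 — 5 stops slower (brighter).
ISO: 50 → 100 → 200 → 400 → 800 → 1600 → 3200 — 6 stops raised (brighter).
Net: −6 +5 +6 = +5 stops.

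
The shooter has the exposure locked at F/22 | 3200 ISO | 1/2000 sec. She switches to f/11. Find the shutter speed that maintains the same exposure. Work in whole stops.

Aperture: f/22 → f/16 → f/11 — 2 stops larger aperture (brighter).
Need 2 stops darker from the shutter speed: 1/2000 → 1/4000 → 1/8000.

1/8000s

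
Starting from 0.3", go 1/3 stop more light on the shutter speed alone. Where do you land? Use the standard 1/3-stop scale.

Shutter speed: 0.3 → 0.4 — 1/3 stop longer (brighter).

0.4 s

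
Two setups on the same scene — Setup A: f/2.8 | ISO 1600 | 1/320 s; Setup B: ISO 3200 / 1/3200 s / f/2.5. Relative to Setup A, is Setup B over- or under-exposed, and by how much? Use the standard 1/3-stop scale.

2 stops darker

Aperture: f/2.8 → f/2.5 — 1/3 stop larger aperture (brighter).
Shutter speed: 1/320 → 1/400 → 1/500 → 1/640 → 1/800 → 1/1000 → 1/1250 → 1/1600 → 1/2000 → 1/2500 → 1/3200 — 3 1/3 stops faster (darker).
ISO: 1600 → 2000 → 2500 → 3200 — 1 stop raised (brighter).
Net: +1/3 −3 1/3 +1 = −2 stops.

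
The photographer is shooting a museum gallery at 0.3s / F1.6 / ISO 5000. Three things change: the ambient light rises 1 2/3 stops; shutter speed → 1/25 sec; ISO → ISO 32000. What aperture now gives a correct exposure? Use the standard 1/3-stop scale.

Scene light: 1 2/3 stops brighter.
Shutter speed: 0.3 → 1/4 → 1/5 → 1/6 → 1/8 → 1/10 → 1/13 → 1/15 → 1/20 → 1/25 — 3 stops faster (darker).
ISO: 5000 → 6400 → 8000 → 10000 → 12800 → 16000 → 20000 → 25600 → 32000 — 2 2/3 stops raised (brighter).
Net so far: 1 1/3 stops brighter. Aperture: f/1.6 → f/1.8 → f/2 → f/2.2 → f/2.5.

f/2.5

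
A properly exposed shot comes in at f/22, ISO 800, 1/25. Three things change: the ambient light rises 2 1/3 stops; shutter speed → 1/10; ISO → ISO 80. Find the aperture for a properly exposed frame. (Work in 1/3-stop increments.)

f/25

Scene light: 2 1/3 stops brighter.
Shutter speed: 1/25 → 1/20 → 1/15 → 1/13 → 1/10 — 1 1/3 stops slower (brighter).
ISO: 800 → 640 → 500 → 400 → 320 → 250 → 200 → 160 → 125 → 100 → 80 — 3 1/3 stops lower (darker).
Net so far: 1/3 stop brighter. Aperture: f/22 → f/25.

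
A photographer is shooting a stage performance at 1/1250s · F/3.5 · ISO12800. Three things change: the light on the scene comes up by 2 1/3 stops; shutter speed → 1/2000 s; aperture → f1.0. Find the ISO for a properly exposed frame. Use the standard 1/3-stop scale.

Scene light: 2 1/3 stops brighter.
Shutter speed: 1/1250 → 1/1600 → 1/2000 — 2/3 stop faster (darker).
Aperture: f/3.5 → f/3.2 → f/2.8 → f/2.5 → f/2.2 → f/2 → f/1.8 → f/1.6 → f/1.4 → f/1.2 → f/1.1 → f/1.0 — 3 2/3 stops wider (brighter).
Net so far: 5 1/3 stops brighter. ISO: 12800 → 10000 → 8000 → 6400 → 5000 → 4000 → 3200 → 2500 → 2000 → 1600 → 1250 → 1000 → 800 → 640 → 500 → 400 → 320.

ISO 320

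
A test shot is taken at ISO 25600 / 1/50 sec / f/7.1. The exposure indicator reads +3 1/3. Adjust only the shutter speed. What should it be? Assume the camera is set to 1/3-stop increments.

1/500s

Overexposed by 3 1/3 stops → need 3 1/3 stops darker.
Shutter speed: 1/50 → 1/60 → 1/80 → 1/100 → 1/125 → 1/160 → 1/200 → 1/250 → 1/320 → 1/400 → 1/500.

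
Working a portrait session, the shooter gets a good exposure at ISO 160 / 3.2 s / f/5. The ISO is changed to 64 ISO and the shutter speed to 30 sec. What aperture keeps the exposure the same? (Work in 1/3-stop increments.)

ISO: 160 → 125 → 100 → 80 → 64 — 1 1/3 stops dropped (darker).
Shutter speed: 3.2 → 4 → 5 → 6 → 8 → 10 → 13 → 15 → 20 → 25 → 30 — 3 1/3 stops longer (brighter).
Net change so far: 2 stops brighter. Offset with the aperture: f/5 → f/5.6 → f/6.3 → f/7.1 → f/8 → f/9 → f/10.

f/10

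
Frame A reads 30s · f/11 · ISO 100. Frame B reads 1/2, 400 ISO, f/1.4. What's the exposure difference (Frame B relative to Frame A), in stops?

Aperture: f/11 → f/8 → f/5.6 → f/4 → f/2.8 → f/2 → f/1.4 — 6 stops opened up (brighter).
Shutter speed: 30 → 15 → 8 → 4 → 2 → 1 → 1/2 — 6 stops faster (darker).
ISO: 100 → 200 → 400 — 2 stops higher (brighter).
Net: +6 −6 +2 = +2 stops.

2 stops brighter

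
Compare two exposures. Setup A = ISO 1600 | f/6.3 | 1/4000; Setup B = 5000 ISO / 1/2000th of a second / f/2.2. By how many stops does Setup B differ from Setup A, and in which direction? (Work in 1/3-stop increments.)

5 2/3 stops brighter

Aperture: f/6.3 → f/5.6 → f/5 → f/4.5 → f/4 → f/3.5 → f/3.2 → f/2.8 → f/2.5 → f/2.2 — 3 stops larger aperture (brighter).
Shutter speed: 1/4000 → 1/3200 → 1/2500 → 1/2000 — 1 stop slower (brighter).
ISO: 1600 → 2000 → 2500 → 3200 → 4000 → 5000 — 1 2/3 stops higher (brighter).
Net: +3 +1 +1 2/3 = +5 2/3 stops.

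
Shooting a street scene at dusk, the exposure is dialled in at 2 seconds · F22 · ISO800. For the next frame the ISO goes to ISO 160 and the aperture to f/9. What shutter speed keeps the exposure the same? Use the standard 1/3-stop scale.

1.6 s

ISO: 800 → 640 → 500 → 400 → 320 → 250 → 200 → 160 — 2 1/3 stops lower (darker).
Aperture: f/22 → f/20 → f/18 → f/16 → f/14 → f/13 → f/11 → f/10 → f/9 — 2 2/3 stops opened up (brighter).
Net change so far: 1/3 stop brighter. Offset with the shutter speed: 2 → 1.6.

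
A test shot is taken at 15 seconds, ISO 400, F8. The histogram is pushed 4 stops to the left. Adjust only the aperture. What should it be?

Underexposed by 4 stops → need 4 stops brighter.
Aperture: f/8 → f/5.6 → f/4 → f/2.8 → f/2.

f/2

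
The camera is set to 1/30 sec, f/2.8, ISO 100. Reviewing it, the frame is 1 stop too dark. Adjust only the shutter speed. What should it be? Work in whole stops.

1/15s

Underexposed by 1 stop → need 1 stop brighter.
Shutter speed: 1/30 → 1/15.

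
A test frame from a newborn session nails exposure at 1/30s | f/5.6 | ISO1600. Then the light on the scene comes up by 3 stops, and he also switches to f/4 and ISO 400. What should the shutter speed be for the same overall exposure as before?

Scene light: 3 stops brighter.
Aperture: f/5.6 → f/4 — 1 stop larger aperture (brighter).
ISO: 1600 → 800 → 400 — 2 stops lower (darker).
Net so far: 2 stops brighter. Shutter speed: 1/30 → 1/60 → 1/125.

1/125s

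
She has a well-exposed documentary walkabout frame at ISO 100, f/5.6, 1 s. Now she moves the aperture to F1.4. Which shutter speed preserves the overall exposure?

1/15s

Aperture: f/5.6 → f/4 → f/2.8 → f/2 → f/1.4 — 4 stops larger aperture (brighter).
Need 4 stops darker from the shutter speed: 1 → 1/2 → 1/4 → 1/8 → 1/15.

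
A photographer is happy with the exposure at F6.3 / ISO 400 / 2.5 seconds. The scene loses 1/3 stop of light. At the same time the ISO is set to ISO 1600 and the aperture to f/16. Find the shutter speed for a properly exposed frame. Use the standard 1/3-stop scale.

Scene light: 1/3 stop darker.
ISO: 400 → 500 → 640 → 800 → 1000 → 1250 → 1600 — 2 stops higher (brighter).
Aperture: f/6.3 → f/7.1 → f/8 → f/9 → f/10 → f/11 → f/13 → f/14 → f/16 — 2 2/3 stops stopped down (darker).
Net so far: 1 stop darker. Shutter speed: 2.5 → 3.2 → 4 → 5.

5 s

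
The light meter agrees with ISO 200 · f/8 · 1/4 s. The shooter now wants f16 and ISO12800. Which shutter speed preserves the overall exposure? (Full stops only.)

Aperture: f/8 → f/11 → f/16 — 2 stops stopped down (darker).
ISO: 200 → 400 → 800 → 1600 → 3200 → 6400 → 12800 — 6 stops raised (brighter).
Net change so far: 4 stops brighter. Offset with the shutter speed: 1/4 → 1/8 → 1/15 → 1/30 → 1/60.

1/60s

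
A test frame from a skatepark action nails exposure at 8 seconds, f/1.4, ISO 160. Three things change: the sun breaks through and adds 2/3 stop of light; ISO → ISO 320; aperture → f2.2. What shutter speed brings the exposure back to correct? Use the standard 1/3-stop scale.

Scene light: 2/3 stop brighter.
ISO: 160 → 200 → 250 → 320 — 1 stop higher (brighter).
Aperture: f/1.4 → f/1.6 → f/1.8 → f/2 → f/2.2 — 1 1/3 stops smaller aperture (darker).
Net so far: 1/3 stop brighter. Shutter speed: 8 → 6.

6 s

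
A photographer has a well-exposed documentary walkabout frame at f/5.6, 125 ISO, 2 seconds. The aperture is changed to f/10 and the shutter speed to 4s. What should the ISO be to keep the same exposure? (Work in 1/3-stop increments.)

ISO 200

Aperture: f/5.6 → f/6.3 → f/7.1 → f/8 → f/9 → f/10 — 1 2/3 stops narrower (darker).
Shutter speed: 2 → 2.5 → 3.2 → 4 — 1 stop slower (brighter).
Net change so far: 2/3 stop darker. Offset with the ISO: 125 → 160 → 200.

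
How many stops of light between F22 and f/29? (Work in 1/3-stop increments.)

2/3 stop

f/22 → f/25 → f/29 — count the steps: 2 third-stops = 2/3 stop.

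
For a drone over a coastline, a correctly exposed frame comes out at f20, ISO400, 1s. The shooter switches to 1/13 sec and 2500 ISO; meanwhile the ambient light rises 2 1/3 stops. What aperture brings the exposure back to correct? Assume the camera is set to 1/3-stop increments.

Scene light: 2 1/3 stops brighter.
Shutter speed: 1 → 0.8 → 0.6 → 0.5 → 0.4 → 0.3 → 1/4 → 1/5 → 1/6 → 1/8 → 1/10 → 1/13 — 3 2/3 stops shorter (darker).
ISO: 400 → 500 → 640 → 800 → 1000 → 1250 → 1600 → 2000 → 2500 — 2 2/3 stops higher (brighter).
Net so far: 1 1/3 stops brighter. Aperture: f/20 → f/22 → f/25 → f/29 → f/32.

f/32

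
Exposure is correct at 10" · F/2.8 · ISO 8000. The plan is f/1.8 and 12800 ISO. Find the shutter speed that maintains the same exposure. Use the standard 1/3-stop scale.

Aperture: f/2.8 → f/2.5 → f/2.2 → f/2 → f/1.8 — 1 1/3 stops wider (brighter).
ISO: 8000 → 10000 → 12800 — 2/3 stop higher (brighter).
Net change so far: 2 stops brighter. Offset with the shutter speed: 10 → 8 → 6 → 5 → 4 → 3.2 → 2.5.

2.5 s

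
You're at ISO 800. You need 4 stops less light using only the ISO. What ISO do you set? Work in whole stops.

ISO 50

ISO: 800 → 400 → 200 → 100 → 50 — 4 stops dropped (darker).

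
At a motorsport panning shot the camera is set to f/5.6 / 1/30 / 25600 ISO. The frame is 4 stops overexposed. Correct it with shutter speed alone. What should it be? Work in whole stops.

1/500s

Overexposed by 4 stops → need 4 stops darker.
Shutter speed: 1/30 → 1/60 → 1/125 → 1/250 → 1/500.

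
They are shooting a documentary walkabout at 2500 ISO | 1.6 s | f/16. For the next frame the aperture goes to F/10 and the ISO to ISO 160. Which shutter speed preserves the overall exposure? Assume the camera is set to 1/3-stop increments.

Aperture: f/16 → f/14 → f/13 → f/11 → f/10 — 1 1/3 stops opened up (brighter).
ISO: 2500 → 2000 → 1600 → 1250 → 1000 → 800 → 640 → 500 → 400 → 320 → 250 → 200 → 160 — 4 stops lower (darker).
Net change so far: 2 2/3 stops darker. Offset with the shutter speed: 1.6 → 2 → 2.5 → 3.2 → 4 → 5 → 6 → 8 → 10.

10 s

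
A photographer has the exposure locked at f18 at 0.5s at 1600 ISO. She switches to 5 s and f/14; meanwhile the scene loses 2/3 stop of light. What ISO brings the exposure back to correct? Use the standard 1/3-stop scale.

Scene light: 2/3 stop darker.
Shutter speed: 0.5 → 0.6 → 0.8 → 1 → 1.3 → 1.6 → 2 → 2.5 → 3.2 → 4 → 5 — 3 1/3 stops slower (brighter).
Aperture: f/18 → f/16 → f/14 — 2/3 stop larger aperture (brighter).
Net so far: 3 1/3 stops brighter. ISO: 1600 → 1250 → 1000 → 800 → 640 → 500 → 400 → 320 → 250 → 200 → 160.

ISO 160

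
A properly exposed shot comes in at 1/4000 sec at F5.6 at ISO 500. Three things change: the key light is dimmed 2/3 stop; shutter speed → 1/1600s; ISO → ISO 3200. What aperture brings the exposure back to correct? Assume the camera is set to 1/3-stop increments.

Scene light: 2/3 stop darker.
Shutter speed: 1/4000 → 1/3200 → 1/2500 → 1/2000 → 1/1600 — 1 1/3 stops slower (brighter).
ISO: 500 → 640 → 800 → 1000 → 1250 → 1600 → 2000 → 2500 → 3200 — 2 2/3 stops higher (brighter).
Net so far: 3 1/3 stops brighter. Aperture: f/5.6 → f/6.3 → f/7.1 → f/8 → f/9 → f/10 → f/11 → f/13 → f/14 → f/16 → f/18.

f/18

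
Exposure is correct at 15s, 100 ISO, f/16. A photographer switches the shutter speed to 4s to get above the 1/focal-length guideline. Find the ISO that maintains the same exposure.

ISO 400

Shutter speed: 15 → 8 → 4 — 2 stops faster (darker).
Need 2 stops brighter from the ISO: 100 → 200 → 400.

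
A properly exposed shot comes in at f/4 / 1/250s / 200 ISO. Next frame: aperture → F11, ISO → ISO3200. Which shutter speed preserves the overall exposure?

Aperture: f/4 → f/5.6 → f/8 → f/11 — 3 stops smaller aperture (darker).
ISO: 200 → 400 → 800 → 1600 → 3200 — 4 stops raised (brighter).
Net change so far: 1 stop brighter. Offset with the shutter speed: 1/250 → 1/500.

1/500s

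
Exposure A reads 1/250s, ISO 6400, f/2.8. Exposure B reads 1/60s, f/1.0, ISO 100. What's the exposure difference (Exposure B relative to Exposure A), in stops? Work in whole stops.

1 stop darker

Aperture: f/2.8 → f/2 → f/1.4 → f/1.0 — 3 stops larger aperture (brighter).
Shutter speed: 1/250 → 1/125 → 1/60 — 2 stops slower (brighter).
ISO: 6400 → 3200 → 1600 → 800 → 400 → 200 → 100 — 6 stops dropped (darker).
Net: +3 +2 −6 = −1 stop.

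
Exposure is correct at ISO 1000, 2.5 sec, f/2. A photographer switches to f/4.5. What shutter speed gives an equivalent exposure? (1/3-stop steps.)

Aperture: f/2 → f/2.2 → f/2.5 → f/2.8 → f/3.2 → f/3.5 → f/4 → f/4.5 — 2 1/3 stops narrower (darker).
Need 2 1/3 stops brighter from the shutter speed: 2.5 → 3.2 → 4 → 5 → 6 → 8 → 10 → 13.

13 s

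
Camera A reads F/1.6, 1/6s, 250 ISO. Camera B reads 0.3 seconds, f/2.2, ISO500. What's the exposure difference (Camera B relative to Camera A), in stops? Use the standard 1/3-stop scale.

1 stop brighter

Aperture: f/1.6 → f/1.8 → f/2 → f/2.2 — 1 stop stopped down (darker).
Shutter speed: 1/6 → 1/5 → 1/4 → 0.3 — 1 stop longer (brighter).
ISO: 250 → 320 → 400 → 500 — 1 stop raised (brighter).
Net: −1 +1 +1 = +1 stop.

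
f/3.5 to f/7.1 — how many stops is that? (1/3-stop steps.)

f/3.5 → f/4 → f/4.5 → f/5 → f/5.6 → f/6.3 → f/7.1 — count the steps: 6 third-stops = 2 stops.

2 stops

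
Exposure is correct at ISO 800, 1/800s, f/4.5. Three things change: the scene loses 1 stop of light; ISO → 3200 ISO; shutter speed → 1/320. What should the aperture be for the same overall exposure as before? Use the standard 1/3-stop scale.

Scene light: 1 stop darker.
ISO: 800 → 1000 → 1250 → 1600 → 2000 → 2500 → 3200 — 2 stops higher (brighter).
Shutter speed: 1/800 → 1/640 → 1/500 → 1/400 → 1/320 — 1 1/3 stops slower (brighter).
Net so far: 2 1/3 stops brighter. Aperture: f/4.5 → f/5 → f/5.6 → f/6.3 → f/7.1 → f/8 → f/9 → f/10.

f/10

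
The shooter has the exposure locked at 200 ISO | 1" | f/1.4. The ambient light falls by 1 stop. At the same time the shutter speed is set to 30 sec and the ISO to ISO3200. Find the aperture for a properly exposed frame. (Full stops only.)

Scene light: 1 stop darker.
Shutter speed: 1 → 2 → 4 → 8 → 15 → 30 — 5 stops longer (brighter).
ISO: 200 → 400 → 800 → 1600 → 3200 — 4 stops raised (brighter).
Net so far: 8 stops brighter. Aperture: f/1.4 → f/2 → f/2.8 → f/4 → f/5.6 → f/8 → f/11 → f/16 → f/22.

f/22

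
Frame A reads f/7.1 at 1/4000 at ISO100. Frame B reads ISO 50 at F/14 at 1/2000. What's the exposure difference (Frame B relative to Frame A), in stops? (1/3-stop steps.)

2 stops darker

Aperture: f/7.1 → f/8 → f/9 → f/10 → f/11 → f/13 → f/14 — 2 stops smaller aperture (darker).
Shutter speed: 1/4000 → 1/3200 → 1/2500 → 1/2000 — 1 stop longer (brighter).
ISO: 100 → 80 → 64 → 50 — 1 stop dropped (darker).
Net: −2 +1 −1 = −2 stops.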